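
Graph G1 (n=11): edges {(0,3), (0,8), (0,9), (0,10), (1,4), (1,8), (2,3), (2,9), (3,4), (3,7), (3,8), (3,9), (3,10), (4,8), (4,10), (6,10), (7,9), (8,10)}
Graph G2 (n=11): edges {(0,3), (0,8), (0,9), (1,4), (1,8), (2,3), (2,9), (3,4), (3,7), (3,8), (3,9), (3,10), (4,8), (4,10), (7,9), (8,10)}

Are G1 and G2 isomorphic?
No, not isomorphic

The graphs are NOT isomorphic.

Counting edges: G1 has 18 edge(s); G2 has 16 edge(s).
Edge count is an isomorphism invariant (a bijection on vertices induces a bijection on edges), so differing edge counts rule out isomorphism.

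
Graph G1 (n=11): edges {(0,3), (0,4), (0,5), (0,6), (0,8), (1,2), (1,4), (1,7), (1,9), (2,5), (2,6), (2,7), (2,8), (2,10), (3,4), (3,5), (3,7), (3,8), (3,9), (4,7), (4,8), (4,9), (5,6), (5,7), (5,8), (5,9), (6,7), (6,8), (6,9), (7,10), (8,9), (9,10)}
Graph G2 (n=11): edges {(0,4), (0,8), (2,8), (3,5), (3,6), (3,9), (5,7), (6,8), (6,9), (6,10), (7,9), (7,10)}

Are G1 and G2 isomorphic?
No, not isomorphic

The graphs are NOT isomorphic.

Connected components of G1: 1 component(s) with vertex sets [[0, 1, 2, 3, 4, 5, 6, 7, 8, 9, 10]], sizes [11].
Connected components of G2: 2 component(s) with vertex sets [[1], [0, 2, 3, 4, 5, 6, 7, 8, 9, 10]], sizes [1, 10].
The number of connected components (and the multiset of component sizes) is an isomorphism invariant — an isomorphism maps each component of G1 bijectively onto a component of G2. Since G1 has 1 component(s) and G2 has 2, they cannot be isomorphic.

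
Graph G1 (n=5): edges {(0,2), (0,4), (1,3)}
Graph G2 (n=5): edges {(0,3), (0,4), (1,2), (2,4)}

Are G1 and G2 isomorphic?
No, not isomorphic

The graphs are NOT isomorphic.

Connected components of G1: 2 component(s) with vertex sets [[1, 3], [0, 2, 4]], sizes [2, 3].
Connected components of G2: 1 component(s) with vertex sets [[0, 1, 2, 3, 4]], sizes [5].
The number of connected components (and the multiset of component sizes) is an isomorphism invariant — an isomorphism maps each component of G1 bijectively onto a component of G2. Since G1 has 2 component(s) and G2 has 1, they cannot be isomorphic.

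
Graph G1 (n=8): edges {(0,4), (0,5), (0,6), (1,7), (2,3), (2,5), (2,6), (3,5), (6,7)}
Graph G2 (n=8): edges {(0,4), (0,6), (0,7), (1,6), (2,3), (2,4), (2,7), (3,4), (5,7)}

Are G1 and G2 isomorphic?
Yes, isomorphic

The graphs are isomorphic.
One valid mapping φ: V(G1) → V(G2): 0→7, 1→1, 2→4, 3→3, 4→5, 5→2, 6→0, 7→6

Verify φ preserves adjacency — for each edge of G1, its image is an edge of G2:
  (0,4) → (φ(0),φ(4)) = (5,7) ∈ E(G2) ✓
  (0,5) → (φ(0),φ(5)) = (2,7) ∈ E(G2) ✓
  (0,6) → (φ(0),φ(6)) = (0,7) ∈ E(G2) ✓
  (1,7) → (φ(1),φ(7)) = (1,6) ∈ E(G2) ✓
  (2,3) → (φ(2),φ(3)) = (3,4) ∈ E(G2) ✓
  (2,5) → (φ(2),φ(5)) = (2,4) ∈ E(G2) ✓
  (2,6) → (φ(2),φ(6)) = (0,4) ∈ E(G2) ✓
  (3,5) → (φ(3),φ(5)) = (2,3) ∈ E(G2) ✓
  (6,7) → (φ(6),φ(7)) = (0,6) ∈ E(G2) ✓
All 9 edges of G1 map to edges of G2, and |E(G1)| = |E(G2)| = 9, so φ is a bijection on edges as well as vertices. Hence G1 ≅ G2.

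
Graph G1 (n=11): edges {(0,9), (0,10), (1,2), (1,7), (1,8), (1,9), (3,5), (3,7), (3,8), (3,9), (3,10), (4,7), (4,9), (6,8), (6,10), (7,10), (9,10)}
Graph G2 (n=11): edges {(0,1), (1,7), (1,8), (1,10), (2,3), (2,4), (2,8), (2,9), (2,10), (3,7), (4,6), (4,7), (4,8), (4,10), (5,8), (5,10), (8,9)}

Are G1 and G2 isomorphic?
Yes, isomorphic

The graphs are isomorphic.
One valid mapping φ: V(G1) → V(G2): 0→9, 1→1, 2→0, 3→4, 4→5, 5→6, 6→3, 7→10, 8→7, 9→8, 10→2

Verify φ preserves adjacency — for each edge of G1, its image is an edge of G2:
  (0,9) → (φ(0),φ(9)) = (8,9) ∈ E(G2) ✓
  (0,10) → (φ(0),φ(10)) = (2,9) ∈ E(G2) ✓
  (1,2) → (φ(1),φ(2)) = (0,1) ∈ E(G2) ✓
  (1,7) → (φ(1),φ(7)) = (1,10) ∈ E(G2) ✓
  (1,8) → (φ(1),φ(8)) = (1,7) ∈ E(G2) ✓
  (1,9) → (φ(1),φ(9)) = (1,8) ∈ E(G2) ✓
  (3,5) → (φ(3),φ(5)) = (4,6) ∈ E(G2) ✓
  (3,7) → (φ(3),φ(7)) = (4,10) ∈ E(G2) ✓
  (3,8) → (φ(3),φ(8)) = (4,7) ∈ E(G2) ✓
  (3,9) → (φ(3),φ(9)) = (4,8) ∈ E(G2) ✓
  (3,10) → (φ(3),φ(10)) = (2,4) ∈ E(G2) ✓
  (4,7) → (φ(4),φ(7)) = (5,10) ∈ E(G2) ✓
  (4,9) → (φ(4),φ(9)) = (5,8) ∈ E(G2) ✓
  (6,8) → (φ(6),φ(8)) = (3,7) ∈ E(G2) ✓
  (6,10) → (φ(6),φ(10)) = (2,3) ∈ E(G2) ✓
  (7,10) → (φ(7),φ(10)) = (2,10) ∈ E(G2) ✓
  (9,10) → (φ(9),φ(10)) = (2,8) ∈ E(G2) ✓
All 17 edges of G1 map to edges of G2, and |E(G1)| = |E(G2)| = 17, so φ is a bijection on edges as well as vertices. Hence G1 ≅ G2.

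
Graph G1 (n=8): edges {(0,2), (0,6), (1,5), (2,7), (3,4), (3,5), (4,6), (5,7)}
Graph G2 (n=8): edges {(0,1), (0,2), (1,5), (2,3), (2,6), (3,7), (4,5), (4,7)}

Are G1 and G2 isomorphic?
Yes, isomorphic

The graphs are isomorphic.
One valid mapping φ: V(G1) → V(G2): 0→4, 1→6, 2→7, 3→0, 4→1, 5→2, 6→5, 7→3

Verify φ preserves adjacency — for each edge of G1, its image is an edge of G2:
  (0,2) → (φ(0),φ(2)) = (4,7) ∈ E(G2) ✓
  (0,6) → (φ(0),φ(6)) = (4,5) ∈ E(G2) ✓
  (1,5) → (φ(1),φ(5)) = (2,6) ∈ E(G2) ✓
  (2,7) → (φ(2),φ(7)) = (3,7) ∈ E(G2) ✓
  (3,4) → (φ(3),φ(4)) = (0,1) ∈ E(G2) ✓
  (3,5) → (φ(3),φ(5)) = (0,2) ∈ E(G2) ✓
  (4,6) → (φ(4),φ(6)) = (1,5) ∈ E(G2) ✓
  (5,7) → (φ(5),φ(7)) = (2,3) ∈ E(G2) ✓
All 8 edges of G1 map to edges of G2, and |E(G1)| = |E(G2)| = 8, so φ is a bijection on edges as well as vertices. Hence G1 ≅ G2.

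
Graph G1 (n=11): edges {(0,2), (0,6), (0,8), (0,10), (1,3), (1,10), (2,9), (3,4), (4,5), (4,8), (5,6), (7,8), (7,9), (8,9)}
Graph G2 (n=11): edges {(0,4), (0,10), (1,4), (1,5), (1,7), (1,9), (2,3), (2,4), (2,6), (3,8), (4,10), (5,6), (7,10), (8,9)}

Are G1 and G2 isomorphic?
Yes, isomorphic

The graphs are isomorphic.
One valid mapping φ: V(G1) → V(G2): 0→1, 1→8, 2→7, 3→3, 4→2, 5→6, 6→5, 7→0, 8→4, 9→10, 10→9

Verify φ preserves adjacency — for each edge of G1, its image is an edge of G2:
  (0,2) → (φ(0),φ(2)) = (1,7) ∈ E(G2) ✓
  (0,6) → (φ(0),φ(6)) = (1,5) ∈ E(G2) ✓
  (0,8) → (φ(0),φ(8)) = (1,4) ∈ E(G2) ✓
  (0,10) → (φ(0),φ(10)) = (1,9) ∈ E(G2) ✓
  (1,3) → (φ(1),φ(3)) = (3,8) ∈ E(G2) ✓
  (1,10) → (φ(1),φ(10)) = (8,9) ∈ E(G2) ✓
  (2,9) → (φ(2),φ(9)) = (7,10) ∈ E(G2) ✓
  (3,4) → (φ(3),φ(4)) = (2,3) ∈ E(G2) ✓
  (4,5) → (φ(4),φ(5)) = (2,6) ∈ E(G2) ✓
  (4,8) → (φ(4),φ(8)) = (2,4) ∈ E(G2) ✓
  (5,6) → (φ(5),φ(6)) = (5,6) ∈ E(G2) ✓
  (7,8) → (φ(7),φ(8)) = (0,4) ∈ E(G2) ✓
  (7,9) → (φ(7),φ(9)) = (0,10) ∈ E(G2) ✓
  (8,9) → (φ(8),φ(9)) = (4,10) ∈ E(G2) ✓
All 14 edges of G1 map to edges of G2, and |E(G1)| = |E(G2)| = 14, so φ is a bijection on edges as well as vertices. Hence G1 ≅ G2.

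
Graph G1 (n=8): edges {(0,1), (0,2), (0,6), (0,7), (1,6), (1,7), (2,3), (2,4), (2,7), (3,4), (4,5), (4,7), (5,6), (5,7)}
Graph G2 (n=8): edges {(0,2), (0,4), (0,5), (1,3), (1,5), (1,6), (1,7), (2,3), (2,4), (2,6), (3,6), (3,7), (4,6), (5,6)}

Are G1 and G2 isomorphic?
Yes, isomorphic

The graphs are isomorphic.
One valid mapping φ: V(G1) → V(G2): 0→2, 1→4, 2→3, 3→7, 4→1, 5→5, 6→0, 7→6

Verify φ preserves adjacency — for each edge of G1, its image is an edge of G2:
  (0,1) → (φ(0),φ(1)) = (2,4) ∈ E(G2) ✓
  (0,2) → (φ(0),φ(2)) = (2,3) ∈ E(G2) ✓
  (0,6) → (φ(0),φ(6)) = (0,2) ∈ E(G2) ✓
  (0,7) → (φ(0),φ(7)) = (2,6) ∈ E(G2) ✓
  (1,6) → (φ(1),φ(6)) = (0,4) ∈ E(G2) ✓
  (1,7) → (φ(1),φ(7)) = (4,6) ∈ E(G2) ✓
  (2,3) → (φ(2),φ(3)) = (3,7) ∈ E(G2) ✓
  (2,4) → (φ(2),φ(4)) = (1,3) ∈ E(G2) ✓
  (2,7) → (φ(2),φ(7)) = (3,6) ∈ E(G2) ✓
  (3,4) → (φ(3),φ(4)) = (1,7) ∈ E(G2) ✓
  (4,5) → (φ(4),φ(5)) = (1,5) ∈ E(G2) ✓
  (4,7) → (φ(4),φ(7)) = (1,6) ∈ E(G2) ✓
  (5,6) → (φ(5),φ(6)) = (0,5) ∈ E(G2) ✓
  (5,7) → (φ(5),φ(7)) = (5,6) ∈ E(G2) ✓
All 14 edges of G1 map to edges of G2, and |E(G1)| = |E(G2)| = 14, so φ is a bijection on edges as well as vertices. Hence G1 ≅ G2.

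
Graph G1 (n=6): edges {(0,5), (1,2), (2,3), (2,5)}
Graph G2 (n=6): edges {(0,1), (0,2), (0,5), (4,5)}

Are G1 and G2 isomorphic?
Yes, isomorphic

The graphs are isomorphic.
One valid mapping φ: V(G1) → V(G2): 0→4, 1→1, 2→0, 3→2, 4→3, 5→5

Verify φ preserves adjacency — for each edge of G1, its image is an edge of G2:
  (0,5) → (φ(0),φ(5)) = (4,5) ∈ E(G2) ✓
  (1,2) → (φ(1),φ(2)) = (0,1) ∈ E(G2) ✓
  (2,3) → (φ(2),φ(3)) = (0,2) ∈ E(G2) ✓
  (2,5) → (φ(2),φ(5)) = (0,5) ∈ E(G2) ✓
All 4 edges of G1 map to edges of G2, and |E(G1)| = |E(G2)| = 4, so φ is a bijection on edges as well as vertices. Hence G1 ≅ G2.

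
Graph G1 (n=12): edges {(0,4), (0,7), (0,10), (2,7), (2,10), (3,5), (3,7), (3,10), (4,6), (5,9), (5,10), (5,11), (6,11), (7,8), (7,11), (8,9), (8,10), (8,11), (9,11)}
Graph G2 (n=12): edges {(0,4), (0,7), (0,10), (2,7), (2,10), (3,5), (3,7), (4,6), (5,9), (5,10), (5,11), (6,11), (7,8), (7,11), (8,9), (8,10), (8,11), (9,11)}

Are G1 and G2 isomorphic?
No, not isomorphic

The graphs are NOT isomorphic.

Counting edges: G1 has 19 edge(s); G2 has 18 edge(s).
Edge count is an isomorphism invariant (a bijection on vertices induces a bijection on edges), so differing edge counts rule out isomorphism.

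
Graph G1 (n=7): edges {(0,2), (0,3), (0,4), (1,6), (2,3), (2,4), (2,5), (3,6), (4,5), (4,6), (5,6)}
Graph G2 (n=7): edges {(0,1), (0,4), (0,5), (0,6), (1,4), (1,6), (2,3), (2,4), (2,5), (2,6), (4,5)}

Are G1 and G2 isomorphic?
Yes, isomorphic

The graphs are isomorphic.
One valid mapping φ: V(G1) → V(G2): 0→1, 1→3, 2→0, 3→6, 4→4, 5→5, 6→2

Verify φ preserves adjacency — for each edge of G1, its image is an edge of G2:
  (0,2) → (φ(0),φ(2)) = (0,1) ∈ E(G2) ✓
  (0,3) → (φ(0),φ(3)) = (1,6) ∈ E(G2) ✓
  (0,4) → (φ(0),φ(4)) = (1,4) ∈ E(G2) ✓
  (1,6) → (φ(1),φ(6)) = (2,3) ∈ E(G2) ✓
  (2,3) → (φ(2),φ(3)) = (0,6) ∈ E(G2) ✓
  (2,4) → (φ(2),φ(4)) = (0,4) ∈ E(G2) ✓
  (2,5) → (φ(2),φ(5)) = (0,5) ∈ E(G2) ✓
  (3,6) → (φ(3),φ(6)) = (2,6) ∈ E(G2) ✓
  (4,5) → (φ(4),φ(5)) = (4,5) ∈ E(G2) ✓
  (4,6) → (φ(4),φ(6)) = (2,4) ∈ E(G2) ✓
  (5,6) → (φ(5),φ(6)) = (2,5) ∈ E(G2) ✓
All 11 edges of G1 map to edges of G2, and |E(G1)| = |E(G2)| = 11, so φ is a bijection on edges as well as vertices. Hence G1 ≅ G2.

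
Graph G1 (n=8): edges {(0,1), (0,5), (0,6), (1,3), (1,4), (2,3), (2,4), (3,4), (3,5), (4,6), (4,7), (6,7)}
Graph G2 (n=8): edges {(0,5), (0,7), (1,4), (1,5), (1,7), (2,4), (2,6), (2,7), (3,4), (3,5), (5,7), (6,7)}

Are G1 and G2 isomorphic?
Yes, isomorphic

The graphs are isomorphic.
One valid mapping φ: V(G1) → V(G2): 0→4, 1→1, 2→0, 3→5, 4→7, 5→3, 6→2, 7→6

Verify φ preserves adjacency — for each edge of G1, its image is an edge of G2:
  (0,1) → (φ(0),φ(1)) = (1,4) ∈ E(G2) ✓
  (0,5) → (φ(0),φ(5)) = (3,4) ∈ E(G2) ✓
  (0,6) → (φ(0),φ(6)) = (2,4) ∈ E(G2) ✓
  (1,3) → (φ(1),φ(3)) = (1,5) ∈ E(G2) ✓
  (1,4) → (φ(1),φ(4)) = (1,7) ∈ E(G2) ✓
  (2,3) → (φ(2),φ(3)) = (0,5) ∈ E(G2) ✓
  (2,4) → (φ(2),φ(4)) = (0,7) ∈ E(G2) ✓
  (3,4) → (φ(3),φ(4)) = (5,7) ∈ E(G2) ✓
  (3,5) → (φ(3),φ(5)) = (3,5) ∈ E(G2) ✓
  (4,6) → (φ(4),φ(6)) = (2,7) ∈ E(G2) ✓
  (4,7) → (φ(4),φ(7)) = (6,7) ∈ E(G2) ✓
  (6,7) → (φ(6),φ(7)) = (2,6) ∈ E(G2) ✓
All 12 edges of G1 map to edges of G2, and |E(G1)| = |E(G2)| = 12, so φ is a bijection on edges as well as vertices. Hence G1 ≅ G2.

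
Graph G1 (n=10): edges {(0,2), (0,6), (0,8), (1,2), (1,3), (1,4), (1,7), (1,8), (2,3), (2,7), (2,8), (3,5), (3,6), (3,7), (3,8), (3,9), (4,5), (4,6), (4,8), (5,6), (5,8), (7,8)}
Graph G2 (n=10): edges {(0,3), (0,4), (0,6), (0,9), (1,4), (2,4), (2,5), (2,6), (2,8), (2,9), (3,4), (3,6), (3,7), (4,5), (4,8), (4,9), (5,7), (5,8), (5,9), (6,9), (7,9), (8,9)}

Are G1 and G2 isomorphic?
Yes, isomorphic

The graphs are isomorphic.
One valid mapping φ: V(G1) → V(G2): 0→7, 1→2, 2→5, 3→4, 4→6, 5→0, 6→3, 7→8, 8→9, 9→1

Verify φ preserves adjacency — for each edge of G1, its image is an edge of G2:
  (0,2) → (φ(0),φ(2)) = (5,7) ∈ E(G2) ✓
  (0,6) → (φ(0),φ(6)) = (3,7) ∈ E(G2) ✓
  (0,8) → (φ(0),φ(8)) = (7,9) ∈ E(G2) ✓
  (1,2) → (φ(1),φ(2)) = (2,5) ∈ E(G2) ✓
  (1,3) → (φ(1),φ(3)) = (2,4) ∈ E(G2) ✓
  (1,4) → (φ(1),φ(4)) = (2,6) ∈ E(G2) ✓
  (1,7) → (φ(1),φ(7)) = (2,8) ∈ E(G2) ✓
  (1,8) → (φ(1),φ(8)) = (2,9) ∈ E(G2) ✓
  (2,3) → (φ(2),φ(3)) = (4,5) ∈ E(G2) ✓
  (2,7) → (φ(2),φ(7)) = (5,8) ∈ E(G2) ✓
  (2,8) → (φ(2),φ(8)) = (5,9) ∈ E(G2) ✓
  (3,5) → (φ(3),φ(5)) = (0,4) ∈ E(G2) ✓
  (3,6) → (φ(3),φ(6)) = (3,4) ∈ E(G2) ✓
  (3,7) → (φ(3),φ(7)) = (4,8) ∈ E(G2) ✓
  (3,8) → (φ(3),φ(8)) = (4,9) ∈ E(G2) ✓
  (3,9) → (φ(3),φ(9)) = (1,4) ∈ E(G2) ✓
  (4,5) → (φ(4),φ(5)) = (0,6) ∈ E(G2) ✓
  (4,6) → (φ(4),φ(6)) = (3,6) ∈ E(G2) ✓
  (4,8) → (φ(4),φ(8)) = (6,9) ∈ E(G2) ✓
  (5,6) → (φ(5),φ(6)) = (0,3) ∈ E(G2) ✓
  (5,8) → (φ(5),φ(8)) = (0,9) ∈ E(G2) ✓
  (7,8) → (φ(7),φ(8)) = (8,9) ∈ E(G2) ✓
All 22 edges of G1 map to edges of G2, and |E(G1)| = |E(G2)| = 22, so φ is a bijection on edges as well as vertices. Hence G1 ≅ G2.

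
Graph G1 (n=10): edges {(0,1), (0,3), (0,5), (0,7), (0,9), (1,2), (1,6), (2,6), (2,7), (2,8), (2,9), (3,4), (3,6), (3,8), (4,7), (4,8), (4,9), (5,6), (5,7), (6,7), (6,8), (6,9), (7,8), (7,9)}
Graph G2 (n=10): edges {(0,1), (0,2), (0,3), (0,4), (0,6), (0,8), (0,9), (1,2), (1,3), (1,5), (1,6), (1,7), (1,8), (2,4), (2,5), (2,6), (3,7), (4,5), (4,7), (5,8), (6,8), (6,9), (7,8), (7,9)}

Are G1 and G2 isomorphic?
Yes, isomorphic

The graphs are isomorphic.
One valid mapping φ: V(G1) → V(G2): 0→7, 1→9, 2→6, 3→4, 4→5, 5→3, 6→0, 7→1, 8→2, 9→8

Verify φ preserves adjacency — for each edge of G1, its image is an edge of G2:
  (0,1) → (φ(0),φ(1)) = (7,9) ∈ E(G2) ✓
  (0,3) → (φ(0),φ(3)) = (4,7) ∈ E(G2) ✓
  (0,5) → (φ(0),φ(5)) = (3,7) ∈ E(G2) ✓
  (0,7) → (φ(0),φ(7)) = (1,7) ∈ E(G2) ✓
  (0,9) → (φ(0),φ(9)) = (7,8) ∈ E(G2) ✓
  (1,2) → (φ(1),φ(2)) = (6,9) ∈ E(G2) ✓
  (1,6) → (φ(1),φ(6)) = (0,9) ∈ E(G2) ✓
  (2,6) → (φ(2),φ(6)) = (0,6) ∈ E(G2) ✓
  (2,7) → (φ(2),φ(7)) = (1,6) ∈ E(G2) ✓
  (2,8) → (φ(2),φ(8)) = (2,6) ∈ E(G2) ✓
  (2,9) → (φ(2),φ(9)) = (6,8) ∈ E(G2) ✓
  (3,4) → (φ(3),φ(4)) = (4,5) ∈ E(G2) ✓
  (3,6) → (φ(3),φ(6)) = (0,4) ∈ E(G2) ✓
  (3,8) → (φ(3),φ(8)) = (2,4) ∈ E(G2) ✓
  (4,7) → (φ(4),φ(7)) = (1,5) ∈ E(G2) ✓
  (4,8) → (φ(4),φ(8)) = (2,5) ∈ E(G2) ✓
  (4,9) → (φ(4),φ(9)) = (5,8) ∈ E(G2) ✓
  (5,6) → (φ(5),φ(6)) = (0,3) ∈ E(G2) ✓
  (5,7) → (φ(5),φ(7)) = (1,3) ∈ E(G2) ✓
  (6,7) → (φ(6),φ(7)) = (0,1) ∈ E(G2) ✓
  (6,8) → (φ(6),φ(8)) = (0,2) ∈ E(G2) ✓
  (6,9) → (φ(6),φ(9)) = (0,8) ∈ E(G2) ✓
  (7,8) → (φ(7),φ(8)) = (1,2) ∈ E(G2) ✓
  (7,9) → (φ(7),φ(9)) = (1,8) ∈ E(G2) ✓
All 24 edges of G1 map to edges of G2, and |E(G1)| = |E(G2)| = 24, so φ is a bijection on edges as well as vertices. Hence G1 ≅ G2.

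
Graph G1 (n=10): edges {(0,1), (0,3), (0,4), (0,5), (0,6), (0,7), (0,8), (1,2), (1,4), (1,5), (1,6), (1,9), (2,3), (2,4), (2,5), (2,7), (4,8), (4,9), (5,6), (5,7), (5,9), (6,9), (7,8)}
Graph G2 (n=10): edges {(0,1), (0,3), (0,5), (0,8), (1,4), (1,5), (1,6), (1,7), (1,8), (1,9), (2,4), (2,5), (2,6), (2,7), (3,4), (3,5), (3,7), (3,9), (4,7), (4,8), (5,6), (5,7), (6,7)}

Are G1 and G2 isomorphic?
Yes, isomorphic

The graphs are isomorphic.
One valid mapping φ: V(G1) → V(G2): 0→1, 1→7, 2→3, 3→9, 4→4, 5→5, 6→6, 7→0, 8→8, 9→2

Verify φ preserves adjacency — for each edge of G1, its image is an edge of G2:
  (0,1) → (φ(0),φ(1)) = (1,7) ∈ E(G2) ✓
  (0,3) → (φ(0),φ(3)) = (1,9) ∈ E(G2) ✓
  (0,4) → (φ(0),φ(4)) = (1,4) ∈ E(G2) ✓
  (0,5) → (φ(0),φ(5)) = (1,5) ∈ E(G2) ✓
  (0,6) → (φ(0),φ(6)) = (1,6) ∈ E(G2) ✓
  (0,7) → (φ(0),φ(7)) = (0,1) ∈ E(G2) ✓
  (0,8) → (φ(0),φ(8)) = (1,8) ∈ E(G2) ✓
  (1,2) → (φ(1),φ(2)) = (3,7) ∈ E(G2) ✓
  (1,4) → (φ(1),φ(4)) = (4,7) ∈ E(G2) ✓
  (1,5) → (φ(1),φ(5)) = (5,7) ∈ E(G2) ✓
  (1,6) → (φ(1),φ(6)) = (6,7) ∈ E(G2) ✓
  (1,9) → (φ(1),φ(9)) = (2,7) ∈ E(G2) ✓
  (2,3) → (φ(2),φ(3)) = (3,9) ∈ E(G2) ✓
  (2,4) → (φ(2),φ(4)) = (3,4) ∈ E(G2) ✓
  (2,5) → (φ(2),φ(5)) = (3,5) ∈ E(G2) ✓
  (2,7) → (φ(2),φ(7)) = (0,3) ∈ E(G2) ✓
  (4,8) → (φ(4),φ(8)) = (4,8) ∈ E(G2) ✓
  (4,9) → (φ(4),φ(9)) = (2,4) ∈ E(G2) ✓
  (5,6) → (φ(5),φ(6)) = (5,6) ∈ E(G2) ✓
  (5,7) → (φ(5),φ(7)) = (0,5) ∈ E(G2) ✓
  (5,9) → (φ(5),φ(9)) = (2,5) ∈ E(G2) ✓
  (6,9) → (φ(6),φ(9)) = (2,6) ∈ E(G2) ✓
  (7,8) → (φ(7),φ(8)) = (0,8) ∈ E(G2) ✓
All 23 edges of G1 map to edges of G2, and |E(G1)| = |E(G2)| = 23, so φ is a bijection on edges as well as vertices. Hence G1 ≅ G2.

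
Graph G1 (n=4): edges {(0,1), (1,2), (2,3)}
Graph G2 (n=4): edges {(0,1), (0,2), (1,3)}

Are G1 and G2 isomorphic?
Yes, isomorphic

The graphs are isomorphic.
One valid mapping φ: V(G1) → V(G2): 0→2, 1→0, 2→1, 3→3

Verify φ preserves adjacency — for each edge of G1, its image is an edge of G2:
  (0,1) → (φ(0),φ(1)) = (0,2) ∈ E(G2) ✓
  (1,2) → (φ(1),φ(2)) = (0,1) ∈ E(G2) ✓
  (2,3) → (φ(2),φ(3)) = (1,3) ∈ E(G2) ✓
All 3 edges of G1 map to edges of G2, and |E(G1)| = |E(G2)| = 3, so φ is a bijection on edges as well as vertices. Hence G1 ≅ G2.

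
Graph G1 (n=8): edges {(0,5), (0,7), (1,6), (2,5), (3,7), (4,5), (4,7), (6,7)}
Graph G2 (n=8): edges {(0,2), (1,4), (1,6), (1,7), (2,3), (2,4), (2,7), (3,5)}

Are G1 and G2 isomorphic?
Yes, isomorphic

The graphs are isomorphic.
One valid mapping φ: V(G1) → V(G2): 0→7, 1→5, 2→6, 3→0, 4→4, 5→1, 6→3, 7→2

Verify φ preserves adjacency — for each edge of G1, its image is an edge of G2:
  (0,5) → (φ(0),φ(5)) = (1,7) ∈ E(G2) ✓
  (0,7) → (φ(0),φ(7)) = (2,7) ∈ E(G2) ✓
  (1,6) → (φ(1),φ(6)) = (3,5) ∈ E(G2) ✓
  (2,5) → (φ(2),φ(5)) = (1,6) ∈ E(G2) ✓
  (3,7) → (φ(3),φ(7)) = (0,2) ∈ E(G2) ✓
  (4,5) → (φ(4),φ(5)) = (1,4) ∈ E(G2) ✓
  (4,7) → (φ(4),φ(7)) = (2,4) ∈ E(G2) ✓
  (6,7) → (φ(6),φ(7)) = (2,3) ∈ E(G2) ✓
All 8 edges of G1 map to edges of G2, and |E(G1)| = |E(G2)| = 8, so φ is a bijection on edges as well as vertices. Hence G1 ≅ G2.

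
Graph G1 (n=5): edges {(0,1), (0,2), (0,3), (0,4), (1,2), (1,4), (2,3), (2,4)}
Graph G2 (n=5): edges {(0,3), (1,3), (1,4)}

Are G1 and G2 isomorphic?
No, not isomorphic

The graphs are NOT isomorphic.

Degrees in G1: deg(0)=4, deg(1)=3, deg(2)=4, deg(3)=2, deg(4)=3.
Sorted degree sequence of G1: [4, 4, 3, 3, 2].
Degrees in G2: deg(0)=1, deg(1)=2, deg(2)=0, deg(3)=2, deg(4)=1.
Sorted degree sequence of G2: [2, 2, 1, 1, 0].
The (sorted) degree sequence is an isomorphism invariant, so since G1 and G2 have different degree sequences they cannot be isomorphic.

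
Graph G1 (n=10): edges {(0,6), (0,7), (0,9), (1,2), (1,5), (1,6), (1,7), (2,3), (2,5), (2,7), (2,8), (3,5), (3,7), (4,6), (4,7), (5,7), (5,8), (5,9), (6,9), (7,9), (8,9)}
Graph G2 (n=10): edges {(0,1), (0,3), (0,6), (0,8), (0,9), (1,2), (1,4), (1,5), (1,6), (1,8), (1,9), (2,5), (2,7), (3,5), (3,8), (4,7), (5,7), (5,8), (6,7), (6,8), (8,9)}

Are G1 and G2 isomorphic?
Yes, isomorphic

The graphs are isomorphic.
One valid mapping φ: V(G1) → V(G2): 0→2, 1→6, 2→0, 3→9, 4→4, 5→8, 6→7, 7→1, 8→3, 9→5

Verify φ preserves adjacency — for each edge of G1, its image is an edge of G2:
  (0,6) → (φ(0),φ(6)) = (2,7) ∈ E(G2) ✓
  (0,7) → (φ(0),φ(7)) = (1,2) ∈ E(G2) ✓
  (0,9) → (φ(0),φ(9)) = (2,5) ∈ E(G2) ✓
  (1,2) → (φ(1),φ(2)) = (0,6) ∈ E(G2) ✓
  (1,5) → (φ(1),φ(5)) = (6,8) ∈ E(G2) ✓
  (1,6) → (φ(1),φ(6)) = (6,7) ∈ E(G2) ✓
  (1,7) → (φ(1),φ(7)) = (1,6) ∈ E(G2) ✓
  (2,3) → (φ(2),φ(3)) = (0,9) ∈ E(G2) ✓
  (2,5) → (φ(2),φ(5)) = (0,8) ∈ E(G2) ✓
  (2,7) → (φ(2),φ(7)) = (0,1) ∈ E(G2) ✓
  (2,8) → (φ(2),φ(8)) = (0,3) ∈ E(G2) ✓
  (3,5) → (φ(3),φ(5)) = (8,9) ∈ E(G2) ✓
  (3,7) → (φ(3),φ(7)) = (1,9) ∈ E(G2) ✓
  (4,6) → (φ(4),φ(6)) = (4,7) ∈ E(G2) ✓
  (4,7) → (φ(4),φ(7)) = (1,4) ∈ E(G2) ✓
  (5,7) → (φ(5),φ(7)) = (1,8) ∈ E(G2) ✓
  (5,8) → (φ(5),φ(8)) = (3,8) ∈ E(G2) ✓
  (5,9) → (φ(5),φ(9)) = (5,8) ∈ E(G2) ✓
  (6,9) → (φ(6),φ(9)) = (5,7) ∈ E(G2) ✓
  (7,9) → (φ(7),φ(9)) = (1,5) ∈ E(G2) ✓
  (8,9) → (φ(8),φ(9)) = (3,5) ∈ E(G2) ✓
All 21 edges of G1 map to edges of G2, and |E(G1)| = |E(G2)| = 21, so φ is a bijection on edges as well as vertices. Hence G1 ≅ G2.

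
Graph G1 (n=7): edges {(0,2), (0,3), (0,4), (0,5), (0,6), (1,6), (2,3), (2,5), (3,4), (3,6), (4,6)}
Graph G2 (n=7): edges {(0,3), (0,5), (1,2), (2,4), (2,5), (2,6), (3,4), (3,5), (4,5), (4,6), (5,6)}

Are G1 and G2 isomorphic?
Yes, isomorphic

The graphs are isomorphic.
One valid mapping φ: V(G1) → V(G2): 0→5, 1→1, 2→3, 3→4, 4→6, 5→0, 6→2

Verify φ preserves adjacency — for each edge of G1, its image is an edge of G2:
  (0,2) → (φ(0),φ(2)) = (3,5) ∈ E(G2) ✓
  (0,3) → (φ(0),φ(3)) = (4,5) ∈ E(G2) ✓
  (0,4) → (φ(0),φ(4)) = (5,6) ∈ E(G2) ✓
  (0,5) → (φ(0),φ(5)) = (0,5) ∈ E(G2) ✓
  (0,6) → (φ(0),φ(6)) = (2,5) ∈ E(G2) ✓
  (1,6) → (φ(1),φ(6)) = (1,2) ∈ E(G2) ✓
  (2,3) → (φ(2),φ(3)) = (3,4) ∈ E(G2) ✓
  (2,5) → (φ(2),φ(5)) = (0,3) ∈ E(G2) ✓
  (3,4) → (φ(3),φ(4)) = (4,6) ∈ E(G2) ✓
  (3,6) → (φ(3),φ(6)) = (2,4) ∈ E(G2) ✓
  (4,6) → (φ(4),φ(6)) = (2,6) ∈ E(G2) ✓
All 11 edges of G1 map to edges of G2, and |E(G1)| = |E(G2)| = 11, so φ is a bijection on edges as well as vertices. Hence G1 ≅ G2.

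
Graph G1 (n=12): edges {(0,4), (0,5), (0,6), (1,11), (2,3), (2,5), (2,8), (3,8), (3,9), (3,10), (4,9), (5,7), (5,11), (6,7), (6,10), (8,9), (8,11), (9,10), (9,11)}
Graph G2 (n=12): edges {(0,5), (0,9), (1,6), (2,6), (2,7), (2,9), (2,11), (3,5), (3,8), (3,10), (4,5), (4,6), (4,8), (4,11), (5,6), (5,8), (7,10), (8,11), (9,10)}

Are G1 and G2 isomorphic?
Yes, isomorphic

The graphs are isomorphic.
One valid mapping φ: V(G1) → V(G2): 0→9, 1→1, 2→11, 3→8, 4→0, 5→2, 6→10, 7→7, 8→4, 9→5, 10→3, 11→6

Verify φ preserves adjacency — for each edge of G1, its image is an edge of G2:
  (0,4) → (φ(0),φ(4)) = (0,9) ∈ E(G2) ✓
  (0,5) → (φ(0),φ(5)) = (2,9) ∈ E(G2) ✓
  (0,6) → (φ(0),φ(6)) = (9,10) ∈ E(G2) ✓
  (1,11) → (φ(1),φ(11)) = (1,6) ∈ E(G2) ✓
  (2,3) → (φ(2),φ(3)) = (8,11) ∈ E(G2) ✓
  (2,5) → (φ(2),φ(5)) = (2,11) ∈ E(G2) ✓
  (2,8) → (φ(2),φ(8)) = (4,11) ∈ E(G2) ✓
  (3,8) → (φ(3),φ(8)) = (4,8) ∈ E(G2) ✓
  (3,9) → (φ(3),φ(9)) = (5,8) ∈ E(G2) ✓
  (3,10) → (φ(3),φ(10)) = (3,8) ∈ E(G2) ✓
  (4,9) → (φ(4),φ(9)) = (0,5) ∈ E(G2) ✓
  (5,7) → (φ(5),φ(7)) = (2,7) ∈ E(G2) ✓
  (5,11) → (φ(5),φ(11)) = (2,6) ∈ E(G2) ✓
  (6,7) → (φ(6),φ(7)) = (7,10) ∈ E(G2) ✓
  (6,10) → (φ(6),φ(10)) = (3,10) ∈ E(G2) ✓
  (8,9) → (φ(8),φ(9)) = (4,5) ∈ E(G2) ✓
  (8,11) → (φ(8),φ(11)) = (4,6) ∈ E(G2) ✓
  (9,10) → (φ(9),φ(10)) = (3,5) ∈ E(G2) ✓
  (9,11) → (φ(9),φ(11)) = (5,6) ∈ E(G2) ✓
All 19 edges of G1 map to edges of G2, and |E(G1)| = |E(G2)| = 19, so φ is a bijection on edges as well as vertices. Hence G1 ≅ G2.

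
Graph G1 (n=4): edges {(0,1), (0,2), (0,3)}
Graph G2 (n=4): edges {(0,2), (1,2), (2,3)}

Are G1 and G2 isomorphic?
Yes, isomorphic

The graphs are isomorphic.
One valid mapping φ: V(G1) → V(G2): 0→2, 1→3, 2→0, 3→1

Verify φ preserves adjacency — for each edge of G1, its image is an edge of G2:
  (0,1) → (φ(0),φ(1)) = (2,3) ∈ E(G2) ✓
  (0,2) → (φ(0),φ(2)) = (0,2) ∈ E(G2) ✓
  (0,3) → (φ(0),φ(3)) = (1,2) ∈ E(G2) ✓
All 3 edges of G1 map to edges of G2, and |E(G1)| = |E(G2)| = 3, so φ is a bijection on edges as well as vertices. Hence G1 ≅ G2.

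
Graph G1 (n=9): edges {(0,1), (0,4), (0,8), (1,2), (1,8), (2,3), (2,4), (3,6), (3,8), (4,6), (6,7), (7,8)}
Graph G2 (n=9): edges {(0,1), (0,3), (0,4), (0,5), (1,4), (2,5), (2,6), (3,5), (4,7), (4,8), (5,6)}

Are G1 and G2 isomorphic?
No, not isomorphic

The graphs are NOT isomorphic.

Connected components of G1: 2 component(s) with vertex sets [[5], [0, 1, 2, 3, 4, 6, 7, 8]], sizes [1, 8].
Connected components of G2: 1 component(s) with vertex sets [[0, 1, 2, 3, 4, 5, 6, 7, 8]], sizes [9].
The number of connected components (and the multiset of component sizes) is an isomorphism invariant — an isomorphism maps each component of G1 bijectively onto a component of G2. Since G1 has 2 component(s) and G2 has 1, they cannot be isomorphic.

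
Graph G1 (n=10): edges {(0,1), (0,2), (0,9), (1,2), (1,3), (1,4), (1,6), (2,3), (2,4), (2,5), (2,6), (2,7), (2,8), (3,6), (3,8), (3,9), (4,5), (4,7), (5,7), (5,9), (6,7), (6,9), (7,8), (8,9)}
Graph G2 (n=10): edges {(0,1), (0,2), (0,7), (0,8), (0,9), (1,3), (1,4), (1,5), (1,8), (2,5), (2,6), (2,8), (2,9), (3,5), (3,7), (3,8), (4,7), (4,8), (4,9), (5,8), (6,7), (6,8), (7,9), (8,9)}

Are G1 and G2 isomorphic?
Yes, isomorphic

The graphs are isomorphic.
One valid mapping φ: V(G1) → V(G2): 0→6, 1→2, 2→8, 3→9, 4→5, 5→3, 6→0, 7→1, 8→4, 9→7

Verify φ preserves adjacency — for each edge of G1, its image is an edge of G2:
  (0,1) → (φ(0),φ(1)) = (2,6) ∈ E(G2) ✓
  (0,2) → (φ(0),φ(2)) = (6,8) ∈ E(G2) ✓
  (0,9) → (φ(0),φ(9)) = (6,7) ∈ E(G2) ✓
  (1,2) → (φ(1),φ(2)) = (2,8) ∈ E(G2) ✓
  (1,3) → (φ(1),φ(3)) = (2,9) ∈ E(G2) ✓
  (1,4) → (φ(1),φ(4)) = (2,5) ∈ E(G2) ✓
  (1,6) → (φ(1),φ(6)) = (0,2) ∈ E(G2) ✓
  (2,3) → (φ(2),φ(3)) = (8,9) ∈ E(G2) ✓
  (2,4) → (φ(2),φ(4)) = (5,8) ∈ E(G2) ✓
  (2,5) → (φ(2),φ(5)) = (3,8) ∈ E(G2) ✓
  (2,6) → (φ(2),φ(6)) = (0,8) ∈ E(G2) ✓
  (2,7) → (φ(2),φ(7)) = (1,8) ∈ E(G2) ✓
  (2,8) → (φ(2),φ(8)) = (4,8) ∈ E(G2) ✓
  (3,6) → (φ(3),φ(6)) = (0,9) ∈ E(G2) ✓
  (3,8) → (φ(3),φ(8)) = (4,9) ∈ E(G2) ✓
  (3,9) → (φ(3),φ(9)) = (7,9) ∈ E(G2) ✓
  (4,5) → (φ(4),φ(5)) = (3,5) ∈ E(G2) ✓
  (4,7) → (φ(4),φ(7)) = (1,5) ∈ E(G2) ✓
  (5,7) → (φ(5),φ(7)) = (1,3) ∈ E(G2) ✓
  (5,9) → (φ(5),φ(9)) = (3,7) ∈ E(G2) ✓
  (6,7) → (φ(6),φ(7)) = (0,1) ∈ E(G2) ✓
  (6,9) → (φ(6),φ(9)) = (0,7) ∈ E(G2) ✓
  (7,8) → (φ(7),φ(8)) = (1,4) ∈ E(G2) ✓
  (8,9) → (φ(8),φ(9)) = (4,7) ∈ E(G2) ✓
All 24 edges of G1 map to edges of G2, and |E(G1)| = |E(G2)| = 24, so φ is a bijection on edges as well as vertices. Hence G1 ≅ G2.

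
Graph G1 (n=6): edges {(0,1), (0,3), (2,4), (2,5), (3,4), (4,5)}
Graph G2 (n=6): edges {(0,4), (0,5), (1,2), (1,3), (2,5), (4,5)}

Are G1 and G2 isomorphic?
Yes, isomorphic

The graphs are isomorphic.
One valid mapping φ: V(G1) → V(G2): 0→1, 1→3, 2→4, 3→2, 4→5, 5→0

Verify φ preserves adjacency — for each edge of G1, its image is an edge of G2:
  (0,1) → (φ(0),φ(1)) = (1,3) ∈ E(G2) ✓
  (0,3) → (φ(0),φ(3)) = (1,2) ∈ E(G2) ✓
  (2,4) → (φ(2),φ(4)) = (4,5) ∈ E(G2) ✓
  (2,5) → (φ(2),φ(5)) = (0,4) ∈ E(G2) ✓
  (3,4) → (φ(3),φ(4)) = (2,5) ∈ E(G2) ✓
  (4,5) → (φ(4),φ(5)) = (0,5) ∈ E(G2) ✓
All 6 edges of G1 map to edges of G2, and |E(G1)| = |E(G2)| = 6, so φ is a bijection on edges as well as vertices. Hence G1 ≅ G2.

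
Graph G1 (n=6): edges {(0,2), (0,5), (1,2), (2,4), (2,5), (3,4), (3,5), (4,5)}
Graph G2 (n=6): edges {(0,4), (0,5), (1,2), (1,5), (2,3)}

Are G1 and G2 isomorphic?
No, not isomorphic

The graphs are NOT isomorphic.

Degrees in G1: deg(0)=2, deg(1)=1, deg(2)=4, deg(3)=2, deg(4)=3, deg(5)=4.
Sorted degree sequence of G1: [4, 4, 3, 2, 2, 1].
Degrees in G2: deg(0)=2, deg(1)=2, deg(2)=2, deg(3)=1, deg(4)=1, deg(5)=2.
Sorted degree sequence of G2: [2, 2, 2, 2, 1, 1].
The (sorted) degree sequence is an isomorphism invariant, so since G1 and G2 have different degree sequences they cannot be isomorphic.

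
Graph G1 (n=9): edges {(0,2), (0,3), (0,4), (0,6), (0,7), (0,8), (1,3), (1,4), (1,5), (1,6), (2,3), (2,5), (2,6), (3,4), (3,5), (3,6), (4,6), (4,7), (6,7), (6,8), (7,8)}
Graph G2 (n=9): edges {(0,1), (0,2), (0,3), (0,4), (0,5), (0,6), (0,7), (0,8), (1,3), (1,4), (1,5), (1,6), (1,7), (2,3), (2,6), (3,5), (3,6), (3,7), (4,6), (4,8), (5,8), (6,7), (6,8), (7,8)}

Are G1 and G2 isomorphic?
No, not isomorphic

The graphs are NOT isomorphic.

Counting triangles (3-cliques): G1 has 18, G2 has 25.
Triangle count is an isomorphism invariant, so differing triangle counts rule out isomorphism.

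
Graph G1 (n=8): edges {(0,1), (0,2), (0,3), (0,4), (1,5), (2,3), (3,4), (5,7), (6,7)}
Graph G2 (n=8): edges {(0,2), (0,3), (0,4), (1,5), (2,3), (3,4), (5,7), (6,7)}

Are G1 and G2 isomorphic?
No, not isomorphic

The graphs are NOT isomorphic.

Counting edges: G1 has 9 edge(s); G2 has 8 edge(s).
Edge count is an isomorphism invariant (a bijection on vertices induces a bijection on edges), so differing edge counts rule out isomorphism.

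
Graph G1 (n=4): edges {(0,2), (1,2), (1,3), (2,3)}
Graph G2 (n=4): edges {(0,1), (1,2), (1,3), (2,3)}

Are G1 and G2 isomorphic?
Yes, isomorphic

The graphs are isomorphic.
One valid mapping φ: V(G1) → V(G2): 0→0, 1→3, 2→1, 3→2

Verify φ preserves adjacency — for each edge of G1, its image is an edge of G2:
  (0,2) → (φ(0),φ(2)) = (0,1) ∈ E(G2) ✓
  (1,2) → (φ(1),φ(2)) = (1,3) ∈ E(G2) ✓
  (1,3) → (φ(1),φ(3)) = (2,3) ∈ E(G2) ✓
  (2,3) → (φ(2),φ(3)) = (1,2) ∈ E(G2) ✓
All 4 edges of G1 map to edges of G2, and |E(G1)| = |E(G2)| = 4, so φ is a bijection on edges as well as vertices. Hence G1 ≅ G2.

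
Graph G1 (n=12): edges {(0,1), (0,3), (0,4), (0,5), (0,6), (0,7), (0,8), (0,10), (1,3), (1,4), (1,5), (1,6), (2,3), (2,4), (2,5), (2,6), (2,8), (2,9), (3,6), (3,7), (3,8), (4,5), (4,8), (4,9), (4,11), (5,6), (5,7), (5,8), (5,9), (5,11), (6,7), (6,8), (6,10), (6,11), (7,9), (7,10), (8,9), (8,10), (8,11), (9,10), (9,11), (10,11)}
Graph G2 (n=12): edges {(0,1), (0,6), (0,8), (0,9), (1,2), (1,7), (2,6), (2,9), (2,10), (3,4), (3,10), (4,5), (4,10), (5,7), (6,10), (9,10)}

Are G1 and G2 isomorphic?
No, not isomorphic

The graphs are NOT isomorphic.

Connected components of G1: 1 component(s) with vertex sets [[0, 1, 2, 3, 4, 5, 6, 7, 8, 9, 10, 11]], sizes [12].
Connected components of G2: 2 component(s) with vertex sets [[11], [0, 1, 2, 3, 4, 5, 6, 7, 8, 9, 10]], sizes [1, 11].
The number of connected components (and the multiset of component sizes) is an isomorphism invariant — an isomorphism maps each component of G1 bijectively onto a component of G2. Since G1 has 1 component(s) and G2 has 2, they cannot be isomorphic.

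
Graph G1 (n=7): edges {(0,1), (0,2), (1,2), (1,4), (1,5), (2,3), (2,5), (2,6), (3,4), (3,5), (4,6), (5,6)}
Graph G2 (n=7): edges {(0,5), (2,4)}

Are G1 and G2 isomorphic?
No, not isomorphic

The graphs are NOT isomorphic.

Connected components of G1: 1 component(s) with vertex sets [[0, 1, 2, 3, 4, 5, 6]], sizes [7].
Connected components of G2: 5 component(s) with vertex sets [[1], [3], [6], [0, 5], [2, 4]], sizes [1, 1, 1, 2, 2].
The number of connected components (and the multiset of component sizes) is an isomorphism invariant — an isomorphism maps each component of G1 bijectively onto a component of G2. Since G1 has 1 component(s) and G2 has 5, they cannot be isomorphic.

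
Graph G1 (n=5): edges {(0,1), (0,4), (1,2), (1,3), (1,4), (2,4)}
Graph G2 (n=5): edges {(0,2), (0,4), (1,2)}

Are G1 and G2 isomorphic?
No, not isomorphic

The graphs are NOT isomorphic.

Connected components of G1: 1 component(s) with vertex sets [[0, 1, 2, 3, 4]], sizes [5].
Connected components of G2: 2 component(s) with vertex sets [[3], [0, 1, 2, 4]], sizes [1, 4].
The number of connected components (and the multiset of component sizes) is an isomorphism invariant — an isomorphism maps each component of G1 bijectively onto a component of G2. Since G1 has 1 component(s) and G2 has 2, they cannot be isomorphic.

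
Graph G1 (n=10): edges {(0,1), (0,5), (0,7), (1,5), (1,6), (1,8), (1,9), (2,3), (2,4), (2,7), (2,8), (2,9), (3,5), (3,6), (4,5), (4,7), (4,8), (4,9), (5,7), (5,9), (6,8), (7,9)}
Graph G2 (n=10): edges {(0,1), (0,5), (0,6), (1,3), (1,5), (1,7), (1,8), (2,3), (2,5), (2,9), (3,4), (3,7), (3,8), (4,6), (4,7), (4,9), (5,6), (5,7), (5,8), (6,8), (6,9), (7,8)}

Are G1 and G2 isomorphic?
Yes, isomorphic

The graphs are isomorphic.
One valid mapping φ: V(G1) → V(G2): 0→0, 1→6, 2→3, 3→2, 4→7, 5→5, 6→9, 7→1, 8→4, 9→8

Verify φ preserves adjacency — for each edge of G1, its image is an edge of G2:
  (0,1) → (φ(0),φ(1)) = (0,6) ∈ E(G2) ✓
  (0,5) → (φ(0),φ(5)) = (0,5) ∈ E(G2) ✓
  (0,7) → (φ(0),φ(7)) = (0,1) ∈ E(G2) ✓
  (1,5) → (φ(1),φ(5)) = (5,6) ∈ E(G2) ✓
  (1,6) → (φ(1),φ(6)) = (6,9) ∈ E(G2) ✓
  (1,8) → (φ(1),φ(8)) = (4,6) ∈ E(G2) ✓
  (1,9) → (φ(1),φ(9)) = (6,8) ∈ E(G2) ✓
  (2,3) → (φ(2),φ(3)) = (2,3) ∈ E(G2) ✓
  (2,4) → (φ(2),φ(4)) = (3,7) ∈ E(G2) ✓
  (2,7) → (φ(2),φ(7)) = (1,3) ∈ E(G2) ✓
  (2,8) → (φ(2),φ(8)) = (3,4) ∈ E(G2) ✓
  (2,9) → (φ(2),φ(9)) = (3,8) ∈ E(G2) ✓
  (3,5) → (φ(3),φ(5)) = (2,5) ∈ E(G2) ✓
  (3,6) → (φ(3),φ(6)) = (2,9) ∈ E(G2) ✓
  (4,5) → (φ(4),φ(5)) = (5,7) ∈ E(G2) ✓
  (4,7) → (φ(4),φ(7)) = (1,7) ∈ E(G2) ✓
  (4,8) → (φ(4),φ(8)) = (4,7) ∈ E(G2) ✓
  (4,9) → (φ(4),φ(9)) = (7,8) ∈ E(G2) ✓
  (5,7) → (φ(5),φ(7)) = (1,5) ∈ E(G2) ✓
  (5,9) → (φ(5),φ(9)) = (5,8) ∈ E(G2) ✓
  (6,8) → (φ(6),φ(8)) = (4,9) ∈ E(G2) ✓
  (7,9) → (φ(7),φ(9)) = (1,8) ∈ E(G2) ✓
All 22 edges of G1 map to edges of G2, and |E(G1)| = |E(G2)| = 22, so φ is a bijection on edges as well as vertices. Hence G1 ≅ G2.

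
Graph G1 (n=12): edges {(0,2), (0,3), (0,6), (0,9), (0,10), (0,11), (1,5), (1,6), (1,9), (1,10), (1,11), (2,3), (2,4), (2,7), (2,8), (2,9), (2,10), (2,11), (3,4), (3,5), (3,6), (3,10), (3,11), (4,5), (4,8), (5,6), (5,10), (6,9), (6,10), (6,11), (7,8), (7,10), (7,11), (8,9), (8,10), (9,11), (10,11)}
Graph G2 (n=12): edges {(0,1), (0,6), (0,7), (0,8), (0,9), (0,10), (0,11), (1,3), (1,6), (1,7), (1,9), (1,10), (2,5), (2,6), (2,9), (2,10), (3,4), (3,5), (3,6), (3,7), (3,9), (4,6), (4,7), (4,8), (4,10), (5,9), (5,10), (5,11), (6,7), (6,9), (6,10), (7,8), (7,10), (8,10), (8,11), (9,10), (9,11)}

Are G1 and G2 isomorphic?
Yes, isomorphic

The graphs are isomorphic.
One valid mapping φ: V(G1) → V(G2): 0→1, 1→4, 2→9, 3→0, 4→11, 5→8, 6→7, 7→2, 8→5, 9→3, 10→10, 11→6

Verify φ preserves adjacency — for each edge of G1, its image is an edge of G2:
  (0,2) → (φ(0),φ(2)) = (1,9) ∈ E(G2) ✓
  (0,3) → (φ(0),φ(3)) = (0,1) ∈ E(G2) ✓
  (0,6) → (φ(0),φ(6)) = (1,7) ∈ E(G2) ✓
  (0,9) → (φ(0),φ(9)) = (1,3) ∈ E(G2) ✓
  (0,10) → (φ(0),φ(10)) = (1,10) ∈ E(G2) ✓
  (0,11) → (φ(0),φ(11)) = (1,6) ∈ E(G2) ✓
  (1,5) → (φ(1),φ(5)) = (4,8) ∈ E(G2) ✓
  (1,6) → (φ(1),φ(6)) = (4,7) ∈ E(G2) ✓
  (1,9) → (φ(1),φ(9)) = (3,4) ∈ E(G2) ✓
  (1,10) → (φ(1),φ(10)) = (4,10) ∈ E(G2) ✓
  (1,11) → (φ(1),φ(11)) = (4,6) ∈ E(G2) ✓
  (2,3) → (φ(2),φ(3)) = (0,9) ∈ E(G2) ✓
  (2,4) → (φ(2),φ(4)) = (9,11) ∈ E(G2) ✓
  (2,7) → (φ(2),φ(7)) = (2,9) ∈ E(G2) ✓
  (2,8) → (φ(2),φ(8)) = (5,9) ∈ E(G2) ✓
  (2,9) → (φ(2),φ(9)) = (3,9) ∈ E(G2) ✓
  (2,10) → (φ(2),φ(10)) = (9,10) ∈ E(G2) ✓
  (2,11) → (φ(2),φ(11)) = (6,9) ∈ E(G2) ✓
  (3,4) → (φ(3),φ(4)) = (0,11) ∈ E(G2) ✓
  (3,5) → (φ(3),φ(5)) = (0,8) ∈ E(G2) ✓
  (3,6) → (φ(3),φ(6)) = (0,7) ∈ E(G2) ✓
  (3,10) → (φ(3),φ(10)) = (0,10) ∈ E(G2) ✓
  (3,11) → (φ(3),φ(11)) = (0,6) ∈ E(G2) ✓
  (4,5) → (φ(4),φ(5)) = (8,11) ∈ E(G2) ✓
  (4,8) → (φ(4),φ(8)) = (5,11) ∈ E(G2) ✓
  (5,6) → (φ(5),φ(6)) = (7,8) ∈ E(G2) ✓
  (5,10) → (φ(5),φ(10)) = (8,10) ∈ E(G2) ✓
  (6,9) → (φ(6),φ(9)) = (3,7) ∈ E(G2) ✓
  (6,10) → (φ(6),φ(10)) = (7,10) ∈ E(G2) ✓
  (6,11) → (φ(6),φ(11)) = (6,7) ∈ E(G2) ✓
  (7,8) → (φ(7),φ(8)) = (2,5) ∈ E(G2) ✓
  (7,10) → (φ(7),φ(10)) = (2,10) ∈ E(G2) ✓
  (7,11) → (φ(7),φ(11)) = (2,6) ∈ E(G2) ✓
  (8,9) → (φ(8),φ(9)) = (3,5) ∈ E(G2) ✓
  (8,10) → (φ(8),φ(10)) = (5,10) ∈ E(G2) ✓
  (9,11) → (φ(9),φ(11)) = (3,6) ∈ E(G2) ✓
  (10,11) → (φ(10),φ(11)) = (6,10) ∈ E(G2) ✓
All 37 edges of G1 map to edges of G2, and |E(G1)| = |E(G2)| = 37, so φ is a bijection on edges as well as vertices. Hence G1 ≅ G2.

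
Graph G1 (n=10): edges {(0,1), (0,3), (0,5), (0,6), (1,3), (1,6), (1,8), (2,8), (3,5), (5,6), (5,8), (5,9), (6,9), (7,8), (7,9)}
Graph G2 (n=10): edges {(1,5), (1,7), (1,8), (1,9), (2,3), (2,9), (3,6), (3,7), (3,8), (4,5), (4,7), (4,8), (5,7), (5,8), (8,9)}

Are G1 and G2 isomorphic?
Yes, isomorphic

The graphs are isomorphic.
One valid mapping φ: V(G1) → V(G2): 0→5, 1→7, 2→6, 3→4, 4→0, 5→8, 6→1, 7→2, 8→3, 9→9

Verify φ preserves adjacency — for each edge of G1, its image is an edge of G2:
  (0,1) → (φ(0),φ(1)) = (5,7) ∈ E(G2) ✓
  (0,3) → (φ(0),φ(3)) = (4,5) ∈ E(G2) ✓
  (0,5) → (φ(0),φ(5)) = (5,8) ∈ E(G2) ✓
  (0,6) → (φ(0),φ(6)) = (1,5) ∈ E(G2) ✓
  (1,3) → (φ(1),φ(3)) = (4,7) ∈ E(G2) ✓
  (1,6) → (φ(1),φ(6)) = (1,7) ∈ E(G2) ✓
  (1,8) → (φ(1),φ(8)) = (3,7) ∈ E(G2) ✓
  (2,8) → (φ(2),φ(8)) = (3,6) ∈ E(G2) ✓
  (3,5) → (φ(3),φ(5)) = (4,8) ∈ E(G2) ✓
  (5,6) → (φ(5),φ(6)) = (1,8) ∈ E(G2) ✓
  (5,8) → (φ(5),φ(8)) = (3,8) ∈ E(G2) ✓
  (5,9) → (φ(5),φ(9)) = (8,9) ∈ E(G2) ✓
  (6,9) → (φ(6),φ(9)) = (1,9) ∈ E(G2) ✓
  (7,8) → (φ(7),φ(8)) = (2,3) ∈ E(G2) ✓
  (7,9) → (φ(7),φ(9)) = (2,9) ∈ E(G2) ✓
All 15 edges of G1 map to edges of G2, and |E(G1)| = |E(G2)| = 15, so φ is a bijection on edges as well as vertices. Hence G1 ≅ G2.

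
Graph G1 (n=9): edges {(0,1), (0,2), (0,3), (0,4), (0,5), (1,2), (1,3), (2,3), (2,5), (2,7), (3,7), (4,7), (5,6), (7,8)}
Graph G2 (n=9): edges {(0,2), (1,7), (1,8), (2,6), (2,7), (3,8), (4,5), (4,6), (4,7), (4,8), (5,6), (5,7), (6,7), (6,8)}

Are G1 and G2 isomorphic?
Yes, isomorphic

The graphs are isomorphic.
One valid mapping φ: V(G1) → V(G2): 0→7, 1→5, 2→6, 3→4, 4→1, 5→2, 6→0, 7→8, 8→3

Verify φ preserves adjacency — for each edge of G1, its image is an edge of G2:
  (0,1) → (φ(0),φ(1)) = (5,7) ∈ E(G2) ✓
  (0,2) → (φ(0),φ(2)) = (6,7) ∈ E(G2) ✓
  (0,3) → (φ(0),φ(3)) = (4,7) ∈ E(G2) ✓
  (0,4) → (φ(0),φ(4)) = (1,7) ∈ E(G2) ✓
  (0,5) → (φ(0),φ(5)) = (2,7) ∈ E(G2) ✓
  (1,2) → (φ(1),φ(2)) = (5,6) ∈ E(G2) ✓
  (1,3) → (φ(1),φ(3)) = (4,5) ∈ E(G2) ✓
  (2,3) → (φ(2),φ(3)) = (4,6) ∈ E(G2) ✓
  (2,5) → (φ(2),φ(5)) = (2,6) ∈ E(G2) ✓
  (2,7) → (φ(2),φ(7)) = (6,8) ∈ E(G2) ✓
  (3,7) → (φ(3),φ(7)) = (4,8) ∈ E(G2) ✓
  (4,7) → (φ(4),φ(7)) = (1,8) ∈ E(G2) ✓
  (5,6) → (φ(5),φ(6)) = (0,2) ∈ E(G2) ✓
  (7,8) → (φ(7),φ(8)) = (3,8) ∈ E(G2) ✓
All 14 edges of G1 map to edges of G2, and |E(G1)| = |E(G2)| = 14, so φ is a bijection on edges as well as vertices. Hence G1 ≅ G2.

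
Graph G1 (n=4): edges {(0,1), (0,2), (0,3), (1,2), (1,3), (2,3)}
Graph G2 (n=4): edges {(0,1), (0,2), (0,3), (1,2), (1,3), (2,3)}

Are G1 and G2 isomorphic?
Yes, isomorphic

The graphs are isomorphic.
One valid mapping φ: V(G1) → V(G2): 0→2, 1→0, 2→1, 3→3

Verify φ preserves adjacency — for each edge of G1, its image is an edge of G2:
  (0,1) → (φ(0),φ(1)) = (0,2) ∈ E(G2) ✓
  (0,2) → (φ(0),φ(2)) = (1,2) ∈ E(G2) ✓
  (0,3) → (φ(0),φ(3)) = (2,3) ∈ E(G2) ✓
  (1,2) → (φ(1),φ(2)) = (0,1) ∈ E(G2) ✓
  (1,3) → (φ(1),φ(3)) = (0,3) ∈ E(G2) ✓
  (2,3) → (φ(2),φ(3)) = (1,3) ∈ E(G2) ✓
All 6 edges of G1 map to edges of G2, and |E(G1)| = |E(G2)| = 6, so φ is a bijection on edges as well as vertices. Hence G1 ≅ G2.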